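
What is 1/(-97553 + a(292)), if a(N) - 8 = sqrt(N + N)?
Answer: -97545/9515026441 - 2*sqrt(146)/9515026441 ≈ -1.0254e-5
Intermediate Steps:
a(N) = 8 + sqrt(2)*sqrt(N) (a(N) = 8 + sqrt(N + N) = 8 + sqrt(2*N) = 8 + sqrt(2)*sqrt(N))
1/(-97553 + a(292)) = 1/(-97553 + (8 + sqrt(2)*sqrt(292))) = 1/(-97553 + (8 + sqrt(2)*(2*sqrt(73)))) = 1/(-97553 + (8 + 2*sqrt(146))) = 1/(-97545 + 2*sqrt(146))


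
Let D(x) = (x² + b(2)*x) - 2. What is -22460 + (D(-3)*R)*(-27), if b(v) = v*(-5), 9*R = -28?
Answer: -19352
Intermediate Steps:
R = -28/9 (R = (⅑)*(-28) = -28/9 ≈ -3.1111)
b(v) = -5*v
D(x) = -2 + x² - 10*x (D(x) = (x² + (-5*2)*x) - 2 = (x² - 10*x) - 2 = -2 + x² - 10*x)
-22460 + (D(-3)*R)*(-27) = -22460 + ((-2 + (-3)² - 10*(-3))*(-28/9))*(-27) = -22460 + ((-2 + 9 + 30)*(-28/9))*(-27) = -22460 + (37*(-28/9))*(-27) = -22460 - 1036/9*(-27) = -22460 + 3108 = -19352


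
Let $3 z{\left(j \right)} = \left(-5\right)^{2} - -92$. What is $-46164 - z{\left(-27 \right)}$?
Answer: $-46203$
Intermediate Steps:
$z{\left(j \right)} = 39$ ($z{\left(j \right)} = \frac{\left(-5\right)^{2} - -92}{3} = \frac{25 + 92}{3} = \frac{1}{3} \cdot 117 = 39$)
$-46164 - z{\left(-27 \right)} = -46164 - 39 = -46203$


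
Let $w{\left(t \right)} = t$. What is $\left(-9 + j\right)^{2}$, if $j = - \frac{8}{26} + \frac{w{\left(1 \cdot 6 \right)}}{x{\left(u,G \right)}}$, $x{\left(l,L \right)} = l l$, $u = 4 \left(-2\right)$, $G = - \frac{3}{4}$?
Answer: $\frac{14691889}{173056} \approx 84.897$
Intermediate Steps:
$G = - \frac{3}{4}$ ($G = \left(-3\right) \frac{1}{4} = - \frac{3}{4} \approx -0.75$)
$u = -8$
$x{\left(l,L \right)} = l^{2}$
$j = - \frac{89}{416}$ ($j = - \frac{8}{26} + \frac{1 \cdot 6}{\left(-8\right)^{2}} = \left(-8\right) \frac{1}{26} + \frac{6}{64} = - \frac{4}{13} + 6 \cdot \frac{1}{64} = - \frac{4}{13} + \frac{3}{32} = - \frac{89}{416} \approx -0.21394$)
$\left(-9 + j\right)^{2} = \left(-9 - \frac{89}{416}\right)^{2} = \left(- \frac{3833}{416}\right)^{2} = \frac{14691889}{173056}$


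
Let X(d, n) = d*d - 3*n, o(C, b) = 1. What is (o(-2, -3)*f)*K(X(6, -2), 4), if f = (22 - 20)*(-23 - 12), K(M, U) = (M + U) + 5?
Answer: -3570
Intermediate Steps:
X(d, n) = d² - 3*n
K(M, U) = 5 + M + U
f = -70 (f = 2*(-35) = -70)
(o(-2, -3)*f)*K(X(6, -2), 4) = (1*(-70))*(5 + (6² - 3*(-2)) + 4) = -70*(5 + (36 + 6) + 4) = -70*(5 + 42 + 4) = -70*51 = -3570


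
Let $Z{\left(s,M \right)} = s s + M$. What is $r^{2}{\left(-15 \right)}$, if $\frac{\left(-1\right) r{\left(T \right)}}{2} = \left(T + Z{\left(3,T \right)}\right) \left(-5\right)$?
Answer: $44100$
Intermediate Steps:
$Z{\left(s,M \right)} = M + s^{2}$ ($Z{\left(s,M \right)} = s^{2} + M = M + s^{2}$)
$r{\left(T \right)} = 90 + 20 T$ ($r{\left(T \right)} = - 2 \left(T + \left(T + 3^{2}\right)\right) \left(-5\right) = - 2 \left(T + \left(T + 9\right)\right) \left(-5\right) = - 2 \left(T + \left(9 + T\right)\right) \left(-5\right) = - 2 \left(9 + 2 T\right) \left(-5\right) = - 2 \left(-45 - 10 T\right) = 90 + 20 T$)
$r^{2}{\left(-15 \right)} = \left(90 + 20 \left(-15\right)\right)^{2} = \left(90 - 300\right)^{2} = \left(-210\right)^{2} = 44100$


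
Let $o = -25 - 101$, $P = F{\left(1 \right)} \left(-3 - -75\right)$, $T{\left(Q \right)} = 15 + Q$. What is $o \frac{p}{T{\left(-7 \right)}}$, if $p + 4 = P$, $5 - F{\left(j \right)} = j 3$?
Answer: $-2205$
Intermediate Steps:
$F{\left(j \right)} = 5 - 3 j$ ($F{\left(j \right)} = 5 - j 3 = 5 - 3 j$)
$P = 144$ ($P = \left(5 - 3\right) \left(-3 - -75\right) = \left(5 - 3\right) \left(-3 + 75\right) = 2 \cdot 72 = 144$)
$p = 140$ ($p = -4 + 144 = 140$)
$o = -126$
$o \frac{p}{T{\left(-7 \right)}} = - 126 \frac{140}{15 - 7} = - 126 \cdot \frac{140}{8} = - 126 \cdot 140 \cdot \frac{1}{8} = \left(-126\right) \frac{35}{2} = -2205$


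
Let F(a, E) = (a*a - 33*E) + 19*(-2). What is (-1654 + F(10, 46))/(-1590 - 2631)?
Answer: 3110/4221 ≈ 0.73679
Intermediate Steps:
F(a, E) = -38 + a² - 33*E (F(a, E) = (a² - 33*E) - 38 = -38 + a² - 33*E)
(-1654 + F(10, 46))/(-1590 - 2631) = (-1654 + (-38 + 10² - 33*46))/(-1590 - 2631) = (-1654 + (-38 + 100 - 1518))/(-4221) = (-1654 - 1456)*(-1/4221) = -3110*(-1/4221) = 3110/4221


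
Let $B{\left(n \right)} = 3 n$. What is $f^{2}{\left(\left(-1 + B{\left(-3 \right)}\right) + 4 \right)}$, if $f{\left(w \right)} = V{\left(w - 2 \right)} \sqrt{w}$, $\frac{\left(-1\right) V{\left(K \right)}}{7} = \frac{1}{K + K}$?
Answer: $- \frac{147}{128} \approx -1.1484$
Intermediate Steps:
$V{\left(K \right)} = - \frac{7}{2 K}$ ($V{\left(K \right)} = - \frac{7}{K + K} = - \frac{7}{2 K}$)
$f{\left(w \right)} = - \frac{7 \sqrt{w}}{2 \left(-2 + w\right)}$ ($f{\left(w \right)} = - \frac{7}{2 \left(w - 2\right)} \sqrt{w} = - \frac{7}{2 \left(-2 + w\right)} \sqrt{w} = - \frac{7 \sqrt{w}}{2 \left(-2 + w\right)}$)
$f^{2}{\left(\left(-1 + B{\left(-3 \right)}\right) + 4 \right)} = \left(- \frac{7 \sqrt{\left(-1 + 3 \left(-3\right)\right) + 4}}{-4 + 2 \left(\left(-1 + 3 \left(-3\right)\right) + 4\right)}\right)^{2} = \left(- \frac{7 \sqrt{\left(-1 - 9\right) + 4}}{-4 + 2 \left(\left(-1 - 9\right) + 4\right)}\right)^{2} = \left(- \frac{7 \sqrt{-10 + 4}}{-4 + 2 \left(-10 + 4\right)}\right)^{2} = \left(- \frac{7 \sqrt{-6}}{-4 + 2 \left(-6\right)}\right)^{2} = \left(- \frac{7 i \sqrt{6}}{-4 - 12}\right)^{2} = \left(- \frac{7 i \sqrt{6}}{-16}\right)^{2} = \left(\left(-7\right) i \sqrt{6} \left(- \frac{1}{16}\right)\right)^{2} = \left(\frac{7 i \sqrt{6}}{16}\right)^{2} = - \frac{147}{128}$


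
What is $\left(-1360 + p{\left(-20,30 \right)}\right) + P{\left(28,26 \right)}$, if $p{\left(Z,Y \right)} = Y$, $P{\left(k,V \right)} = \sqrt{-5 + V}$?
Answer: $-1330 + \sqrt{21} \approx -1325.4$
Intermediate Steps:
$\left(-1360 + p{\left(-20,30 \right)}\right) + P{\left(28,26 \right)} = \left(-1360 + 30\right) + \sqrt{-5 + 26} = -1330 + \sqrt{21}$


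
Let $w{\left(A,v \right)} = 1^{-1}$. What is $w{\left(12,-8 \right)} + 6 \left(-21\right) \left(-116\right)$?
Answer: $14617$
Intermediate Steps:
$w{\left(A,v \right)} = 1$
$w{\left(12,-8 \right)} + 6 \left(-21\right) \left(-116\right) = 1 + 6 \left(-21\right) \left(-116\right) = 1 - -14616 = 1 + 14616 = 14617$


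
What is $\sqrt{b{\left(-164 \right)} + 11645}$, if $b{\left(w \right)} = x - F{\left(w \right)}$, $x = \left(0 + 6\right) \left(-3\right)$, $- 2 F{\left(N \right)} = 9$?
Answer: $\frac{\sqrt{46526}}{2} \approx 107.85$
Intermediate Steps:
$F{\left(N \right)} = - \frac{9}{2}$ ($F{\left(N \right)} = \left(- \frac{1}{2}\right) 9 = - \frac{9}{2}$)
$x = -18$ ($x = 6 \left(-3\right) = -18$)
$b{\left(w \right)} = - \frac{27}{2}$ ($b{\left(w \right)} = -18 - - \frac{9}{2} = -18 + \frac{9}{2} = - \frac{27}{2}$)
$\sqrt{b{\left(-164 \right)} + 11645} = \sqrt{- \frac{27}{2} + 11645} = \sqrt{\frac{23263}{2}} = \frac{\sqrt{46526}}{2}$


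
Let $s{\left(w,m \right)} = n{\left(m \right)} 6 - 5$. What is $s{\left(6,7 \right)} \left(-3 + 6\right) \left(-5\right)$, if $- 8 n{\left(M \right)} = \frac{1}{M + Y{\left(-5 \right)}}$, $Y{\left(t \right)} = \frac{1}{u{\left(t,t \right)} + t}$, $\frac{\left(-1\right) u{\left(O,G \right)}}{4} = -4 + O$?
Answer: $\frac{66795}{872} \approx 76.6$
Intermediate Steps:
$u{\left(O,G \right)} = 16 - 4 O$ ($u{\left(O,G \right)} = - 4 \left(-4 + O\right) = 16 - 4 O$)
$Y{\left(t \right)} = \frac{1}{16 - 3 t}$ ($Y{\left(t \right)} = \frac{1}{\left(16 - 4 t\right) + t} = \frac{1}{16 - 3 t}$)
$n{\left(M \right)} = - \frac{1}{8 \left(\frac{1}{31} + M\right)}$ ($n{\left(M \right)} = - \frac{1}{8 \left(M - \frac{1}{-16 + 3 \left(-5\right)}\right)} = - \frac{1}{8 \left(M - \frac{1}{-16 - 15}\right)} = - \frac{1}{8 \left(M - \frac{1}{-31}\right)} = - \frac{1}{8 \left(M - - \frac{1}{31}\right)} = - \frac{1}{8 \left(M + \frac{1}{31}\right)} = - \frac{1}{8 \left(\frac{1}{31} + M\right)}$)
$s{\left(w,m \right)} = -5 - \frac{186}{8 + 248 m}$ ($s{\left(w,m \right)} = - \frac{31}{8 + 248 m} 6 - 5 = - \frac{186}{8 + 248 m} - 5 = -5 - \frac{186}{8 + 248 m}$)
$s{\left(6,7 \right)} \left(-3 + 6\right) \left(-5\right) = \frac{-113 - 4340}{4 \left(1 + 31 \cdot 7\right)} \left(-3 + 6\right) \left(-5\right) = \frac{-113 - 4340}{4 \left(1 + 217\right)} 3 \left(-5\right) = \frac{1}{4} \cdot \frac{1}{218} \left(-4453\right) \left(-15\right) = \left(- \frac{4453}{872}\right) \left(-15\right) = \frac{66795}{872}$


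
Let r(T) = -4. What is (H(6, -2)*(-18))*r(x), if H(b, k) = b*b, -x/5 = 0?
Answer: 2592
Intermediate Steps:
x = 0 (x = -5*0 = 0)
H(b, k) = b²
(H(6, -2)*(-18))*r(x) = (6²*(-18))*(-4) = (36*(-18))*(-4) = -648*(-4) = 2592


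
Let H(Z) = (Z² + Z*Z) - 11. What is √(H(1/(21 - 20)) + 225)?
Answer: 6*√6 ≈ 14.697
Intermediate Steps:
H(Z) = -11 + 2*Z² (H(Z) = (Z² + Z²) - 11 = 2*Z² - 11 = -11 + 2*Z²)
√(H(1/(21 - 20)) + 225) = √((-11 + 2*(1/(21 - 20))²) + 225) = √((-11 + 2*(1/1)²) + 225) = √((-11 + 2*1²) + 225) = √((-11 + 2*1) + 225) = √((-11 + 2) + 225) = √(-9 + 225) = √216 = 6*√6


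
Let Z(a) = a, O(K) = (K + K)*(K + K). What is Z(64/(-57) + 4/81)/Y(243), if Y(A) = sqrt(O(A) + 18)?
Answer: -826*sqrt(26246)/60588891 ≈ -0.0022086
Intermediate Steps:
O(K) = 4*K**2 (O(K) = (2*K)*(2*K) = 4*K**2)
Y(A) = sqrt(18 + 4*A**2) (Y(A) = sqrt(4*A**2 + 18) = sqrt(18 + 4*A**2))
Z(64/(-57) + 4/81)/Y(243) = (64/(-57) + 4/81)/(sqrt(18 + 4*243**2)) = (64*(-1/57) + 4*(1/81))/(sqrt(18 + 4*59049)) = (-64/57 + 4/81)/(sqrt(18 + 236196)) = -1652*sqrt(26246)/78738/1539 = -826*sqrt(26246)/60588891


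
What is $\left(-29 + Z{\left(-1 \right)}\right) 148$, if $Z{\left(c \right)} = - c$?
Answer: $-4144$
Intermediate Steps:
$\left(-29 + Z{\left(-1 \right)}\right) 148 = \left(-29 - -1\right) 148 = \left(-29 + 1\right) 148 = \left(-28\right) 148 = -4144$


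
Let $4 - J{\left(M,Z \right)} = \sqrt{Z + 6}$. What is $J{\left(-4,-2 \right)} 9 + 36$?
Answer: $54$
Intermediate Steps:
$J{\left(M,Z \right)} = 4 - \sqrt{6 + Z}$ ($J{\left(M,Z \right)} = 4 - \sqrt{Z + 6} = 4 - \sqrt{6 + Z}$)
$J{\left(-4,-2 \right)} 9 + 36 = \left(4 - \sqrt{6 - 2}\right) 9 + 36 = \left(4 - \sqrt{4}\right) 9 + 36 = \left(4 - 2\right) 9 + 36 = 2 \cdot 9 + 36 = 18 + 36 = 54$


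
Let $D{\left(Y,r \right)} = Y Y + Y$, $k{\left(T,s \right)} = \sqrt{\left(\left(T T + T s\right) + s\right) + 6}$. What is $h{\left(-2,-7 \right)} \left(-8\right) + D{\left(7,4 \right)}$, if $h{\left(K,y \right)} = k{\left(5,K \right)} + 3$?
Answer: $32 - 8 \sqrt{19} \approx -2.8712$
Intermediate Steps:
$k{\left(T,s \right)} = \sqrt{6 + s + T^{2} + T s}$ ($k{\left(T,s \right)} = \sqrt{\left(\left(T^{2} + T s\right) + s\right) + 6} = \sqrt{\left(s + T^{2} + T s\right) + 6} = \sqrt{6 + s + T^{2} + T s}$)
$D{\left(Y,r \right)} = Y + Y^{2}$ ($D{\left(Y,r \right)} = Y^{2} + Y = Y + Y^{2}$)
$h{\left(K,y \right)} = 3 + \sqrt{31 + 6 K}$ ($h{\left(K,y \right)} = \sqrt{6 + K + 5^{2} + 5 K} + 3 = \sqrt{6 + K + 25 + 5 K} + 3 = \sqrt{31 + 6 K} + 3 = 3 + \sqrt{31 + 6 K}$)
$h{\left(-2,-7 \right)} \left(-8\right) + D{\left(7,4 \right)} = \left(3 + \sqrt{31 + 6 \left(-2\right)}\right) \left(-8\right) + 7 \left(1 + 7\right) = \left(3 + \sqrt{31 - 12}\right) \left(-8\right) + 7 \cdot 8 = \left(3 + \sqrt{19}\right) \left(-8\right) + 56 = \left(-24 - 8 \sqrt{19}\right) + 56 = 32 - 8 \sqrt{19}$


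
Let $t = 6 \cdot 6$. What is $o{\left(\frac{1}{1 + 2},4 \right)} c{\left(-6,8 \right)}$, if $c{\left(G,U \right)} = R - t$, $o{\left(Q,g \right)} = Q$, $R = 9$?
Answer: $-9$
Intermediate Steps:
$t = 36$
$c{\left(G,U \right)} = -27$ ($c{\left(G,U \right)} = 9 - 36 = -27$)
$o{\left(\frac{1}{1 + 2},4 \right)} c{\left(-6,8 \right)} = \frac{1}{1 + 2} \left(-27\right) = \frac{1}{3} \left(-27\right) = -9$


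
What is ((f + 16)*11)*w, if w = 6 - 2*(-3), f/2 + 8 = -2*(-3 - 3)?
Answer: 3168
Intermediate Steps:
f = 8 (f = -16 + 2*(-2*(-3 - 3)) = -16 + 2*(-2*(-6)) = -16 + 2*12 = -16 + 24 = 8)
w = 12 (w = 6 + 6 = 12)
((f + 16)*11)*w = ((8 + 16)*11)*12 = (24*11)*12 = 264*12 = 3168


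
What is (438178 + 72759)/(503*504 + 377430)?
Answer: 510937/630942 ≈ 0.80980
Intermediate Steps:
(438178 + 72759)/(503*504 + 377430) = 510937/(253512 + 377430) = 510937/630942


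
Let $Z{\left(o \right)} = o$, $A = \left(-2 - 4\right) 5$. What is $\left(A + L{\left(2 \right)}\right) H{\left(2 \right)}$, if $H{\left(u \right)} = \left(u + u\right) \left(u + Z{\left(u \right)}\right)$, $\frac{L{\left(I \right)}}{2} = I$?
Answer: $-416$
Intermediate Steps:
$A = -30$ ($A = \left(-6\right) 5 = -30$)
$L{\left(I \right)} = 2 I$
$H{\left(u \right)} = 4 u^{2}$ ($H{\left(u \right)} = \left(u + u\right) \left(u + u\right) = 2 u 2 u = 4 u^{2}$)
$\left(A + L{\left(2 \right)}\right) H{\left(2 \right)} = \left(-30 + 2 \cdot 2\right) 4 \cdot 2^{2} = \left(-30 + 4\right) 4 \cdot 4 = \left(-26\right) 16 = -416$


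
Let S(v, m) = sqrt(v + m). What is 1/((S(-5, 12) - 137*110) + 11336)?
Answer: -3734/13942749 - sqrt(7)/13942749 ≈ -0.00026800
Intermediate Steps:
S(v, m) = sqrt(m + v)
1/((S(-5, 12) - 137*110) + 11336) = 1/((sqrt(12 - 5) - 137*110) + 11336) = 1/((sqrt(7) - 15070) + 11336) = 1/((-15070 + sqrt(7)) + 11336) = 1/(-3734 + sqrt(7))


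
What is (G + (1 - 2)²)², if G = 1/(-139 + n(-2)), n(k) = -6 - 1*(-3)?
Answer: 19881/20164 ≈ 0.98596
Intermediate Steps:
n(k) = -3 (n(k) = -6 + 3 = -3)
G = -1/142 (G = 1/(-139 - 3) = 1/(-142) = -1/142 ≈ -0.0070423)
(G + (1 - 2)²)² = (-1/142 + (1 - 2)²)² = (-1/142 + (-1)²)² = (-1/142 + 1)² = (141/142)² = 19881/20164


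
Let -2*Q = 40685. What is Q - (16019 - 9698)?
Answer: -53327/2 ≈ -26664.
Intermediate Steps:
Q = -40685/2 (Q = -½*40685 = -40685/2 ≈ -20343.)
Q - (16019 - 9698) = -40685/2 - (16019 - 9698) = -40685/2 - 1*6321 = -40685/2 - 6321 = -53327/2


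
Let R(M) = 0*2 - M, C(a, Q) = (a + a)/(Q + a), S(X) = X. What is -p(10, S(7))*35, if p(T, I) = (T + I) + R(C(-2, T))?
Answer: -1225/2 ≈ -612.50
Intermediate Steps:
C(a, Q) = 2*a/(Q + a) (C(a, Q) = (2*a)/(Q + a) = 2*a/(Q + a))
R(M) = -M (R(M) = 0 - M = -M)
p(T, I) = I + T + 4/(-2 + T) (p(T, I) = (T + I) - 2*(-2)/(T - 2) = (I + T) - 2*(-2)/(-2 + T) = (I + T) - (-4)/(-2 + T) = (I + T) + 4/(-2 + T) = I + T + 4/(-2 + T))
-p(10, S(7))*35 = -(4 + (-2 + 10)*(7 + 10))/(-2 + 10)*35 = -(4 + 8*17)/8*35 = -(4 + 136)/8*35 = -(⅛)*140*35 = -35*35/2 = -1*1225/2 = -1225/2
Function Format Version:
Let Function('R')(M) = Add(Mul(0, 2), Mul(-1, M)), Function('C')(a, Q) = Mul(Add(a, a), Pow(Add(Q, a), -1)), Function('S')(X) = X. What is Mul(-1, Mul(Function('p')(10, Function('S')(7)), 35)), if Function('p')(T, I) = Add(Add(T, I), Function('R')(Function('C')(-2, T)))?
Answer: Rational(-1225, 2) ≈ -612.50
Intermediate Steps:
Function('C')(a, Q) = Mul(2, a, Pow(Add(Q, a), -1)) (Function('C')(a, Q) = Mul(Mul(2, a), Pow(Add(Q, a), -1)) = Mul(2, a, Pow(Add(Q, a), -1)))
Function('R')(M) = Mul(-1, M) (Function('R')(M) = Add(0, Mul(-1, M)) = Mul(-1, M))
Function('p')(T, I) = Add(I, T, Mul(4, Pow(Add(-2, T), -1))) (Function('p')(T, I) = Add(Add(T, I), Mul(-1, Mul(2, -2, Pow(Add(T, -2), -1)))) = Add(Add(I, T), Mul(-1, Mul(2, -2, Pow(Add(-2, T), -1)))) = Add(Add(I, T), Mul(-1, Mul(-4, Pow(Add(-2, T), -1)))) = Add(Add(I, T), Mul(4, Pow(Add(-2, T), -1))) = Add(I, T, Mul(4, Pow(Add(-2, T), -1))))
Mul(-1, Mul(Function('p')(10, Function('S')(7)), 35)) = Mul(-1, Mul(Mul(Pow(Add(-2, 10), -1), Add(4, Mul(Add(-2, 10), Add(7, 10)))), 35)) = Mul(-1, Mul(Mul(Pow(8, -1), Add(4, Mul(8, 17))), 35)) = Mul(-1, Mul(Mul(Rational(1, 8), Add(4, 136)), 35)) = Mul(-1, Mul(Mul(Rational(1, 8), 140), 35)) = Mul(-1, Mul(Rational(35, 2), 35)) = Mul(-1, Rational(1225, 2)) = Rational(-1225, 2)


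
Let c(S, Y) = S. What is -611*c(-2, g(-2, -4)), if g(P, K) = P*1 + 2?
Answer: 1222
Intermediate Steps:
g(P, K) = 2 + P (g(P, K) = P + 2 = 2 + P)
-611*c(-2, g(-2, -4)) = -611*(-2) = 1222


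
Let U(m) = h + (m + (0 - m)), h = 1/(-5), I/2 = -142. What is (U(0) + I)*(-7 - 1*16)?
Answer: 32683/5 ≈ 6536.6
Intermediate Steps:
I = -284 (I = 2*(-142) = -284)
h = -1/5 ≈ -0.20000
U(m) = -1/5 (U(m) = -1/5 + (m + (0 - m)) = -1/5 + (m - m) = -1/5 + 0 = -1/5)
(U(0) + I)*(-7 - 1*16) = (-1/5 - 284)*(-7 - 1*16) = -1421*(-7 - 16)/5 = -1421/5*(-23) = 32683/5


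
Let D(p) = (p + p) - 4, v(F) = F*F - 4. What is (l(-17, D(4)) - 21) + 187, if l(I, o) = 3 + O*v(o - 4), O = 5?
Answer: 149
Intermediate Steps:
v(F) = -4 + F² (v(F) = F² - 4 = -4 + F²)
D(p) = -4 + 2*p (D(p) = 2*p - 4 = -4 + 2*p)
l(I, o) = -17 + 5*(-4 + o)² (l(I, o) = 3 + 5*(-4 + (o - 4)²) = 3 + 5*(-4 + (-4 + o)²) = 3 + (-20 + 5*(-4 + o)²) = -17 + 5*(-4 + o)²)
(l(-17, D(4)) - 21) + 187 = ((-17 + 5*(-4 + (-4 + 2*4))²) - 21) + 187 = ((-17 + 5*(-4 + (-4 + 8))²) - 21) + 187 = ((-17 + 5*(-4 + 4)²) - 21) + 187 = ((-17 + 5*0²) - 21) + 187 = ((-17 + 5*0) - 21) + 187 = ((-17 + 0) - 21) + 187 = (-17 - 21) + 187 = -38 + 187 = 149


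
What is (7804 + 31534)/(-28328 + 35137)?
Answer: 39338/6809 ≈ 5.7774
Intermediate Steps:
(7804 + 31534)/(-28328 + 35137) = 39338/6809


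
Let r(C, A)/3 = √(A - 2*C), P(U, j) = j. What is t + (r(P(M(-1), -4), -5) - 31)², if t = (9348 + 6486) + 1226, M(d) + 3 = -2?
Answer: 18048 - 186*√3 ≈ 17726.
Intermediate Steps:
M(d) = -5 (M(d) = -3 - 2 = -5)
t = 17060 (t = 15834 + 1226 = 17060)
r(C, A) = 3*√(A - 2*C)
t + (r(P(M(-1), -4), -5) - 31)² = 17060 + (3*√(-5 - 2*(-4)) - 31)² = 17060 + (3*√(-5 + 8) - 31)² = 17060 + (3*√3 - 31)² = 17060 + (-31 + 3*√3)²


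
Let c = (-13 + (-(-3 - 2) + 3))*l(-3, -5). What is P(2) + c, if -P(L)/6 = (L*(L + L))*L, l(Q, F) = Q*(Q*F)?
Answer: 129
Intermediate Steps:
l(Q, F) = F*Q**2 (l(Q, F) = Q*(F*Q) = F*Q**2)
P(L) = -12*L**3 (P(L) = -6*L*(L + L)*L = -6*L*(2*L)*L = -6*2*L**2*L = -12*L**3)
c = 225 (c = (-13 + (-(-3 - 2) + 3))*(-5*(-3)**2) = (-13 + (-1*(-5) + 3))*(-5*9) = (-13 + (5 + 3))*(-45) = (-13 + 8)*(-45) = -5*(-45) = 225)
P(2) + c = -12*2**3 + 225 = -12*8 + 225 = -96 + 225 = 129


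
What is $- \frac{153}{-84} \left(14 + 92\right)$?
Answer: $\frac{2703}{14} \approx 193.07$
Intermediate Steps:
$- \frac{153}{-84} \left(14 + 92\right) = \left(-153\right) \left(- \frac{1}{84}\right) 106 = \frac{51}{28} \cdot 106 = \frac{2703}{14}$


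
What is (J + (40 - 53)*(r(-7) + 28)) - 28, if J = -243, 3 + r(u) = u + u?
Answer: -414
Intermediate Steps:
r(u) = -3 + 2*u (r(u) = -3 + (u + u) = -3 + 2*u)
(J + (40 - 53)*(r(-7) + 28)) - 28 = (-243 + (40 - 53)*((-3 + 2*(-7)) + 28)) - 28 = (-243 - 13*((-3 - 14) + 28)) - 28 = (-243 - 13*(-17 + 28)) - 28 = (-243 - 13*11) - 28 = (-243 - 143) - 28 = -386 - 28 = -414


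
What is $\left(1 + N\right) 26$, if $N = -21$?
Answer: $-520$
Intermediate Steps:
$\left(1 + N\right) 26 = \left(1 - 21\right) 26 = \left(-20\right) 26 = -520$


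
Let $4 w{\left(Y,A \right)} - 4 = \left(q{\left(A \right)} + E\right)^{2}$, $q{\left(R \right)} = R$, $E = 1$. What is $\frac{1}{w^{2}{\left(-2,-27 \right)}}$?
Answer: $\frac{1}{28900} \approx 3.4602 \cdot 10^{-5}$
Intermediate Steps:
$w{\left(Y,A \right)} = 1 + \frac{\left(1 + A\right)^{2}}{4}$ ($w{\left(Y,A \right)} = 1 + \frac{\left(A + 1\right)^{2}}{4} = 1 + \frac{\left(1 + A\right)^{2}}{4}$)
$\frac{1}{w^{2}{\left(-2,-27 \right)}} = \frac{1}{\left(1 + \frac{\left(1 - 27\right)^{2}}{4}\right)^{2}} = \frac{1}{\left(1 + \frac{\left(-26\right)^{2}}{4}\right)^{2}} = \frac{1}{\left(1 + \frac{1}{4} \cdot 676\right)^{2}} = \frac{1}{\left(1 + 169\right)^{2}} = \frac{1}{170^{2}} = \frac{1}{28900}$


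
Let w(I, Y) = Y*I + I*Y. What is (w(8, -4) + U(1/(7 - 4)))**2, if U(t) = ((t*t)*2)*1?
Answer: 329476/81 ≈ 4067.6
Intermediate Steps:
w(I, Y) = 2*I*Y (w(I, Y) = I*Y + I*Y = 2*I*Y)
U(t) = 2*t**2 (U(t) = (t**2*2)*1 = (2*t**2)*1 = 2*t**2)
(w(8, -4) + U(1/(7 - 4)))**2 = (2*8*(-4) + 2*(1/(7 - 4))**2)**2 = (-64 + 2*(1/3)**2)**2 = (-64 + 2*(1/9))**2 = (-64 + 2/9)**2 = (-574/9)**2 = 329476/81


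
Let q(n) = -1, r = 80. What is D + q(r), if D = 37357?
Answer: 37356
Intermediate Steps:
D + q(r) = 37357 - 1 = 37356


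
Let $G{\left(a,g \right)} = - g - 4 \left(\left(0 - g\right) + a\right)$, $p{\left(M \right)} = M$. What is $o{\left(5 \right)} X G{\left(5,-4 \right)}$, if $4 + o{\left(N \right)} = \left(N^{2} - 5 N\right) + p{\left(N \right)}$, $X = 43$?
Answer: $-1376$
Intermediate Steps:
$o{\left(N \right)} = -4 + N^{2} - 4 N$ ($o{\left(N \right)} = -4 + \left(\left(N^{2} - 5 N\right) + N\right) = -4 + \left(N^{2} - 4 N\right) = -4 + N^{2} - 4 N$)
$G{\left(a,g \right)} = - 4 a + 3 g$ ($G{\left(a,g \right)} = - g - 4 \left(- g + a\right) = - g - 4 \left(a - g\right) = - g - \left(- 4 g + 4 a\right) = - 4 a + 3 g$)
$o{\left(5 \right)} X G{\left(5,-4 \right)} = \left(-4 + 5^{2} - 20\right) 43 \left(\left(-4\right) 5 + 3 \left(-4\right)\right) = \left(-4 + 25 - 20\right) 43 \left(-20 - 12\right) = 1 \cdot 43 \left(-32\right) = 43 \left(-32\right) = -1376$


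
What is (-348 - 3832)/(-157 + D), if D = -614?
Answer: 4180/771 ≈ 5.4215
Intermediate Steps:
(-348 - 3832)/(-157 + D) = (-348 - 3832)/(-157 - 614) = -4180/(-771) = -4180*(-1/771) = 4180/771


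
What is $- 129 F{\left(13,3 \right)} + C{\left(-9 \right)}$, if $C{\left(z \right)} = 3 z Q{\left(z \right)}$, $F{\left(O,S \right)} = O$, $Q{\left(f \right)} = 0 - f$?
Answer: $-1920$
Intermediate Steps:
$Q{\left(f \right)} = - f$
$C{\left(z \right)} = - 3 z^{2}$ ($C{\left(z \right)} = 3 z \left(- z\right) = 3 \left(- z^{2}\right) = - 3 z^{2}$)
$- 129 F{\left(13,3 \right)} + C{\left(-9 \right)} = \left(-129\right) 13 - 3 \left(-9\right)^{2} = -1677 - 243 = -1920$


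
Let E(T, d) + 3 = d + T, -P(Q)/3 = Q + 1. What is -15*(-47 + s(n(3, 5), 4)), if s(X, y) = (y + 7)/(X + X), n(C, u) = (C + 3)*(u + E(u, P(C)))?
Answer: 2831/4 ≈ 707.75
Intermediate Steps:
P(Q) = -3 - 3*Q (P(Q) = -3*(Q + 1) = -3*(1 + Q) = -3 - 3*Q)
E(T, d) = -3 + T + d (E(T, d) = -3 + (d + T) = -3 + (T + d) = -3 + T + d)
n(C, u) = (3 + C)*(-6 - 3*C + 2*u) (n(C, u) = (C + 3)*(u + (-3 + u + (-3 - 3*C))) = (3 + C)*(u + (-6 + u - 3*C)) = (3 + C)*(-6 - 3*C + 2*u))
s(X, y) = (7 + y)/(2*X) (s(X, y) = (7 + y)/((2*X)) = (7 + y)*(1/(2*X)) = (7 + y)/(2*X))
-15*(-47 + s(n(3, 5), 4)) = -15*(-47 + (7 + 4)/(2*(-18 - 15*3 - 3*3² + 6*5 + 2*3*5))) = -15*(-47 + (½)*11/(-18 - 45 - 3*9 + 30 + 30)) = -15*(-47 + (½)*11/(-18 - 45 - 27 + 30 + 30)) = -15*(-47 + (½)*11/(-30)) = -15*(-47 + (½)*(-1/30)*11) = -15*(-47 - 11/60) = -15*(-2831/60) = 2831/4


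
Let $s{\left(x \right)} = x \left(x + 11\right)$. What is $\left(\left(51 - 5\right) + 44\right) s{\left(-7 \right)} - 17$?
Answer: $-2537$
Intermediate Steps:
$s{\left(x \right)} = x \left(11 + x\right)$
$\left(\left(51 - 5\right) + 44\right) s{\left(-7 \right)} - 17 = \left(\left(51 - 5\right) + 44\right) \left(- 7 \left(11 - 7\right)\right) - 17 = \left(46 + 44\right) \left(\left(-7\right) 4\right) - 17 = 90 \left(-28\right) - 17 = -2520 - 17 = -2537$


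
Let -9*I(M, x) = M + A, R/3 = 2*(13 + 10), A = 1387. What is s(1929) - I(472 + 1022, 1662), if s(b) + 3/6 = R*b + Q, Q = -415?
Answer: 4789919/18 ≈ 2.6611e+5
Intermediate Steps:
R = 138 (R = 3*(2*(13 + 10)) = 3*(2*23) = 3*46 = 138)
s(b) = -831/2 + 138*b (s(b) = -1/2 + (138*b - 415) = -1/2 + (-415 + 138*b) = -831/2 + 138*b)
I(M, x) = -1387/9 - M/9 (I(M, x) = -(M + 1387)/9 = -(1387 + M)/9 = -1387/9 - M/9)
s(1929) - I(472 + 1022, 1662) = (-831/2 + 138*1929) - (-1387/9 - (472 + 1022)/9) = (-831/2 + 266202) - (-1387/9 - 1/9*1494) = 531573/2 - (-1387/9 - 166) = 531573/2 - 1*(-2881/9) = 531573/2 + 2881/9 = 4789919/18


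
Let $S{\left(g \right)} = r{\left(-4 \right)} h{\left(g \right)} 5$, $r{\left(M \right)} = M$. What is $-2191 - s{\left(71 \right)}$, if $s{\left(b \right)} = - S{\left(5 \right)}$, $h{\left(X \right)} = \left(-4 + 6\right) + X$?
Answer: $-2331$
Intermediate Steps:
$h{\left(X \right)} = 2 + X$
$S{\left(g \right)} = -40 - 20 g$ ($S{\left(g \right)} = - 4 \left(2 + g\right) 5 = \left(-8 - 4 g\right) 5 = -40 - 20 g$)
$s{\left(b \right)} = 140$ ($s{\left(b \right)} = - (-40 - 100) = \left(-1\right) \left(-140\right) = 140$)
$-2191 - s{\left(71 \right)} = -2191 - 140 = -2331$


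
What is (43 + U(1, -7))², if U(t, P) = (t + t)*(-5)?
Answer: 1089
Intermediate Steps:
U(t, P) = -10*t (U(t, P) = (2*t)*(-5) = -10*t)
(43 + U(1, -7))² = (43 - 10*1)² = (43 - 10)² = 33² = 1089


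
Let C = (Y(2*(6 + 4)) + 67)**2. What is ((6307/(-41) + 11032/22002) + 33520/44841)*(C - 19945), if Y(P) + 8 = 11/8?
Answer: 357693608747707129/143823142976 ≈ 2.4870e+6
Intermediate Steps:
Y(P) = -53/8 (Y(P) = -8 + 11/8 = -53/8)
C = 233289/64 (C = (-53/8 + 67)**2 = (483/8)**2 = 233289/64 ≈ 3645.1)
((6307/(-41) + 11032/22002) + 33520/44841)*(C - 19945) = ((6307/(-41) + 11032/22002) + 33520/44841)*(233289/64 - 19945) = ((6307*(-1/41) + 11032*(1/22002)) + 33520*(1/44841))*(-1043191/64) = ((-6307/41 + 5516/11001) + 33520/44841)*(-1043191/64) = (-69157151/451041 + 33520/44841)*(-1043191/64) = -342884101519/2247236609*(-1043191/64) = 357693608747707129/143823142976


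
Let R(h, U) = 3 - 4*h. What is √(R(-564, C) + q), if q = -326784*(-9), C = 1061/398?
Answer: 3*√327035 ≈ 1715.6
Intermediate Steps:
C = 1061/398 (C = 1061*(1/398) = 1061/398 ≈ 2.6658)
q = 2941056
√(R(-564, C) + q) = √((3 - 4*(-564)) + 2941056) = √((3 + 2256) + 2941056) = √(2259 + 2941056) = √2943315 = 3*√327035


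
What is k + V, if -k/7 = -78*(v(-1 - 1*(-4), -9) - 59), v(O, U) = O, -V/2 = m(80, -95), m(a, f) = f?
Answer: -30386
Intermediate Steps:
V = 190 (V = -2*(-95) = 190)
k = -30576 (k = -(-546)*((-1 - 1*(-4)) - 59) = -(-546)*((-1 + 4) - 59) = -(-546)*(3 - 59) = -(-546)*(-56) = -7*4368 = -30576)
k + V = -30576 + 190 = -30386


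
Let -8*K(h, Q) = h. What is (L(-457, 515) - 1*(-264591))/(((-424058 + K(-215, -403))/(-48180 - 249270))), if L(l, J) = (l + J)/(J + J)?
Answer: 9264421484640/49914521 ≈ 1.8561e+5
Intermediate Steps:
K(h, Q) = -h/8
L(l, J) = (J + l)/(2*J) (L(l, J) = (J + l)/((2*J)) = (J + l)*(1/(2*J)) = (J + l)/(2*J))
(L(-457, 515) - 1*(-264591))/(((-424058 + K(-215, -403))/(-48180 - 249270))) = ((1/2)*(515 - 457)/515 - 1*(-264591))/(((-424058 - 1/8*(-215))/(-48180 - 249270))) = ((1/2)*(1/515)*58 + 264591)/(((-424058 + 215/8)/(-297450))) = (29/515 + 264591)/((-3392249/8*(-1/297450))) = 136264394/(515*(3392249/2379600)) = (136264394/515)*(2379600/3392249) = 9264421484640/49914521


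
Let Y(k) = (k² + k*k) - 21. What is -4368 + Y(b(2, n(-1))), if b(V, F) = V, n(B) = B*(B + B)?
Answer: -4381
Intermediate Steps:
n(B) = 2*B² (n(B) = B*(2*B) = 2*B²)
Y(k) = -21 + 2*k² (Y(k) = (k² + k²) - 21 = 2*k² - 21 = -21 + 2*k²)
-4368 + Y(b(2, n(-1))) = -4368 + (-21 + 2*2²) = -4368 + (-21 + 2*4) = -4368 + (-21 + 8) = -4368 - 13 = -4381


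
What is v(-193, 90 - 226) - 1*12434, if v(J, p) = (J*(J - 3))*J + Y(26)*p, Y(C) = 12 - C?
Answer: -7311334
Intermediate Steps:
v(J, p) = -14*p + J**2*(-3 + J) (v(J, p) = (J*(J - 3))*J + (12 - 1*26)*p = (J*(-3 + J))*J + (12 - 26)*p = J**2*(-3 + J) - 14*p = -14*p + J**2*(-3 + J))
v(-193, 90 - 226) - 1*12434 = ((-193)**3 - 14*(90 - 226) - 3*(-193)**2) - 1*12434 = (-7189057 - 14*(-136) - 3*37249) - 12434 = (-7189057 + 1904 - 111747) - 12434 = -7298900 - 12434 = -7311334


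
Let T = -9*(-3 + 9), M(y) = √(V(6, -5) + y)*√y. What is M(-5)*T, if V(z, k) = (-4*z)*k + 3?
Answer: -54*I*√590 ≈ -1311.7*I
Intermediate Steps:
V(z, k) = 3 - 4*k*z (V(z, k) = -4*k*z + 3 = 3 - 4*k*z)
M(y) = √y*√(123 + y) (M(y) = √((3 - 4*(-5)*6) + y)*√y = √((3 + 120) + y)*√y = √(123 + y)*√y = √y*√(123 + y))
T = -54 (T = -9*6 = -54)
M(-5)*T = (√(-5)*√(123 - 5))*(-54) = ((I*√5)*√118)*(-54) = (I*√590)*(-54) = -54*I*√590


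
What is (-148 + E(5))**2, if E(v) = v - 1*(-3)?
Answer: 19600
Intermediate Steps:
E(v) = 3 + v (E(v) = v + 3 = 3 + v)
(-148 + E(5))**2 = (-148 + (3 + 5))**2 = (-148 + 8)**2 = (-140)**2 = 19600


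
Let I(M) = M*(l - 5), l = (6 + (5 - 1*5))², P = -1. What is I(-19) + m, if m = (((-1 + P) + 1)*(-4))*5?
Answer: -569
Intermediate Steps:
l = 36 (l = (6 + (5 - 5))² = (6 + 0)² = 6² = 36)
I(M) = 31*M (I(M) = M*(36 - 5) = M*31 = 31*M)
m = 20 (m = (((-1 - 1) + 1)*(-4))*5 = ((-2 + 1)*(-4))*5 = -1*(-4)*5 = 4*5 = 20)
I(-19) + m = 31*(-19) + 20 = -589 + 20 = -569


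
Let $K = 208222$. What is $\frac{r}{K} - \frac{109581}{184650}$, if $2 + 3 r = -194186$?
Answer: $- \frac{17384723191}{19224096150} \approx -0.90432$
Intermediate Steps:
$r = - \frac{194188}{3}$ ($r = - \frac{2}{3} + \frac{1}{3} \left(-194186\right) = - \frac{2}{3} - \frac{194186}{3} = - \frac{194188}{3} \approx -64729.0$)
$\frac{r}{K} - \frac{109581}{184650} = - \frac{194188}{3 \cdot 208222} - \frac{109581}{184650} = \left(- \frac{194188}{3}\right) \frac{1}{208222} - \frac{36527}{61550} = - \frac{97094}{312333} - \frac{36527}{61550} = - \frac{17384723191}{19224096150}$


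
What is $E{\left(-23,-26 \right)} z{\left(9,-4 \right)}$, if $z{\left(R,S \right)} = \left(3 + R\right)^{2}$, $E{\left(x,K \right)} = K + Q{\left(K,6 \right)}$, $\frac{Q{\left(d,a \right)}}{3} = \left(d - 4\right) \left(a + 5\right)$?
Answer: $-146304$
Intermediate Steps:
$Q{\left(d,a \right)} = 3 \left(-4 + d\right) \left(5 + a\right)$ ($Q{\left(d,a \right)} = 3 \left(d - 4\right) \left(a + 5\right) = 3 \left(-4 + d\right) \left(5 + a\right)$)
$E{\left(x,K \right)} = -132 + 34 K$ ($E{\left(x,K \right)} = K + \left(-60 - 72 + 15 K + 3 \cdot 6 K\right) = K + \left(-60 - 72 + 15 K + 18 K\right) = K + \left(-132 + 33 K\right) = -132 + 34 K$)
$E{\left(-23,-26 \right)} z{\left(9,-4 \right)} = \left(-132 + 34 \left(-26\right)\right) \left(3 + 9\right)^{2} = \left(-132 - 884\right) 12^{2} = \left(-1016\right) 144 = -146304$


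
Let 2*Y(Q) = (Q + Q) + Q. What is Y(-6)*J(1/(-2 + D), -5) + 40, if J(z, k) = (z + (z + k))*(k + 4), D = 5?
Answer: 1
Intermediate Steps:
Y(Q) = 3*Q/2 (Y(Q) = ((Q + Q) + Q)/2 = (2*Q + Q)/2 = (3*Q)/2 = 3*Q/2)
J(z, k) = (4 + k)*(k + 2*z) (J(z, k) = (z + (k + z))*(4 + k) = (k + 2*z)*(4 + k) = (4 + k)*(k + 2*z))
Y(-6)*J(1/(-2 + D), -5) + 40 = ((3/2)*(-6))*((-5)² + 4*(-5) + 8/(-2 + 5) + 2*(-5)/(-2 + 5)) + 40 = -9*(25 - 20 + 8/3 + 2*(-5)/3) + 40 = -9*(25 - 20 + 8*(⅓) + 2*(-5)*(⅓)) + 40 = -9*(25 - 20 + 8/3 - 10/3) + 40 = -9*13/3 + 40 = -39 + 40 = 1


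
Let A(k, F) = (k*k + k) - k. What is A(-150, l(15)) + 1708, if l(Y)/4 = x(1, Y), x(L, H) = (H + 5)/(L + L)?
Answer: 24208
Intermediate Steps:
x(L, H) = (5 + H)/(2*L) (x(L, H) = (5 + H)/((2*L)) = (5 + H)*(1/(2*L)) = (5 + H)/(2*L))
l(Y) = 10 + 2*Y (l(Y) = 4*((1/2)*(5 + Y)/1) = 4*((1/2)*1*(5 + Y)) = 4*(5/2 + Y/2) = 10 + 2*Y)
A(k, F) = k**2 (A(k, F) = (k**2 + k) - k = (k + k**2) - k = k**2)
A(-150, l(15)) + 1708 = (-150)**2 + 1708 = 22500 + 1708 = 24208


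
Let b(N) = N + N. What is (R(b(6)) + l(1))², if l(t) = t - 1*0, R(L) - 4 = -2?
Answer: 9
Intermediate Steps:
b(N) = 2*N
R(L) = 2 (R(L) = 4 - 2 = 2)
l(t) = t (l(t) = t + 0 = t)
(R(b(6)) + l(1))² = (2 + 1)² = 3² = 9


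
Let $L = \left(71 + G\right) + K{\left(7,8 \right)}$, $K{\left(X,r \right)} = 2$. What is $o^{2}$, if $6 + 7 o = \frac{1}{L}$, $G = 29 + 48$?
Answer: $\frac{808201}{1102500} \approx 0.73306$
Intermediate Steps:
$G = 77$
$L = 150$ ($L = \left(71 + 77\right) + 2 = 148 + 2 = 150$)
$o = - \frac{899}{1050}$ ($o = - \frac{6}{7} + \frac{1}{7 \cdot 150} = - \frac{6}{7} + \frac{1}{7} \cdot \frac{1}{150} = - \frac{6}{7} + \frac{1}{1050} = - \frac{899}{1050} \approx -0.85619$)
$o^{2} = \left(- \frac{899}{1050}\right)^{2} = \frac{808201}{1102500}$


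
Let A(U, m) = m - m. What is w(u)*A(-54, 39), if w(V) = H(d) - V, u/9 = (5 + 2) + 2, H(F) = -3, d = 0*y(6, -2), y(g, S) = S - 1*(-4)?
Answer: 0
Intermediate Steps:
y(g, S) = 4 + S (y(g, S) = S + 4 = 4 + S)
d = 0 (d = 0*(4 - 2) = 0*2 = 0)
A(U, m) = 0
u = 81 (u = 9*((5 + 2) + 2) = 9*(7 + 2) = 9*9 = 81)
w(V) = -3 - V
w(u)*A(-54, 39) = (-3 - 1*81)*0 = (-3 - 81)*0 = -84*0 = 0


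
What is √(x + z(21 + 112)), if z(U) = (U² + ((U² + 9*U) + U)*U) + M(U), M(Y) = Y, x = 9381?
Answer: 11*√21130 ≈ 1599.0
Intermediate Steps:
z(U) = U + U² + U*(U² + 10*U) (z(U) = (U² + ((U² + 9*U) + U)*U) + U = (U² + (U² + 10*U)*U) + U = (U² + U*(U² + 10*U)) + U = U + U² + U*(U² + 10*U))
√(x + z(21 + 112)) = √(9381 + (21 + 112)*(1 + (21 + 112)² + 11*(21 + 112))) = √(9381 + 133*(1 + 133² + 11*133)) = √(9381 + 133*(1 + 17689 + 1463)) = √(9381 + 133*19153) = √(9381 + 2547349) = √2556730 = 11*√21130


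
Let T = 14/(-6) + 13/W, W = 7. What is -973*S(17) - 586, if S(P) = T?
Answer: -368/3 ≈ -122.67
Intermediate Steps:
T = -10/21 (T = 14/(-6) + 13/7 = 14*(-⅙) + 13*(⅐) = -7/3 + 13/7 = -10/21 ≈ -0.47619)
S(P) = -10/21
-973*S(17) - 586 = -973*(-10/21) - 586 = 1390/3 - 586 = -368/3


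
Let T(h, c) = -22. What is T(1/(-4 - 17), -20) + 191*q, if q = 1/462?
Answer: -9973/462 ≈ -21.587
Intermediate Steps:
q = 1/462 ≈ 0.0021645
T(1/(-4 - 17), -20) + 191*q = -22 + 191*(1/462) = -22 + 191/462 = -9973/462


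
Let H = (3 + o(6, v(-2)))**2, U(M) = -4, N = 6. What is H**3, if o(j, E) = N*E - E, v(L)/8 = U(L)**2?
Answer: 70675003317157849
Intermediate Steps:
v(L) = 128 (v(L) = 8*(-4)**2 = 8*16 = 128)
o(j, E) = 5*E (o(j, E) = 6*E - E = 5*E)
H = 413449 (H = (3 + 5*128)**2 = (3 + 640)**2 = 643**2 = 413449)
H**3 = 413449**3 = 70675003317157849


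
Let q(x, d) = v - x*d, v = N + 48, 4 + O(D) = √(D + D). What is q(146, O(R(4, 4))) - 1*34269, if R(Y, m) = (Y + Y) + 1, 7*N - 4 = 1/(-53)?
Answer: -12479116/371 - 438*√2 ≈ -34256.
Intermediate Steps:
N = 211/371 (N = 4/7 + (⅐)/(-53) = 4/7 + (⅐)*(-1/53) = 4/7 - 1/371 = 211/371 ≈ 0.56873)
R(Y, m) = 1 + 2*Y (R(Y, m) = 2*Y + 1 = 1 + 2*Y)
O(D) = -4 + √2*√D (O(D) = -4 + √(D + D) = -4 + √(2*D) = -4 + √2*√D)
v = 18019/371 (v = 211/371 + 48 = 18019/371 ≈ 48.569)
q(x, d) = 18019/371 - d*x (q(x, d) = 18019/371 - x*d = 18019/371 - d*x)
q(146, O(R(4, 4))) - 1*34269 = (18019/371 - 1*(-4 + √2*√(1 + 2*4))*146) - 1*34269 = (18019/371 - 1*(-4 + √2*√(1 + 8))*146) - 34269 = (18019/371 - 1*(-4 + √2*√9)*146) - 34269 = (18019/371 - 1*(-4 + √2*3)*146) - 34269 = (18019/371 - 1*(-4 + 3*√2)*146) - 34269 = (18019/371 + (584 - 438*√2)) - 34269 = (234683/371 - 438*√2) - 34269 = -12479116/371 - 438*√2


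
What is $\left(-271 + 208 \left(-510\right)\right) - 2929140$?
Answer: $-3035491$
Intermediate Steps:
$\left(-271 + 208 \left(-510\right)\right) - 2929140 = \left(-271 - 106080\right) - 2929140 = -106351 - 2929140 = -3035491$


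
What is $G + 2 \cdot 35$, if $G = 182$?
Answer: $252$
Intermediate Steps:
$G + 2 \cdot 35 = 182 + 2 \cdot 35 = 182 + 70 = 252$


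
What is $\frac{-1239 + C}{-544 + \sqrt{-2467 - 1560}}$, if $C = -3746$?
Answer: $\frac{2711840}{299963} + \frac{4985 i \sqrt{4027}}{299963} \approx 9.0406 + 1.0546 i$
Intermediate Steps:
$\frac{-1239 + C}{-544 + \sqrt{-2467 - 1560}} = \frac{-1239 - 3746}{-544 + \sqrt{-2467 - 1560}} = - \frac{4985}{-544 + \sqrt{-4027}} = - \frac{4985}{-544 + i \sqrt{4027}}$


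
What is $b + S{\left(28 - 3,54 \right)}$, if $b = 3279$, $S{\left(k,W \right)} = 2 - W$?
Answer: $3227$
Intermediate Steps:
$b + S{\left(28 - 3,54 \right)} = 3279 + \left(2 - 54\right) = 3279 - 52 = 3227$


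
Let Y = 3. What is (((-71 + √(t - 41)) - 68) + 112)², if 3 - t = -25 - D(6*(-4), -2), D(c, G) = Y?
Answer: (-27 + I*√10)² ≈ 719.0 - 170.76*I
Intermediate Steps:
D(c, G) = 3
t = 31 (t = 3 - (-25 - 1*3) = 3 - (-25 - 3) = 3 - 1*(-28) = 3 + 28 = 31)
(((-71 + √(t - 41)) - 68) + 112)² = (((-71 + √(31 - 41)) - 68) + 112)² = (((-71 + √(-10)) - 68) + 112)² = (((-71 + I*√10) - 68) + 112)² = ((-139 + I*√10) + 112)² = (-27 + I*√10)²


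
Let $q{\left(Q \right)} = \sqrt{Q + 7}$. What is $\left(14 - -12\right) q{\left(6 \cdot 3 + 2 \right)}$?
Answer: $78 \sqrt{3} \approx 135.1$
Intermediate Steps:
$q{\left(Q \right)} = \sqrt{7 + Q}$
$\left(14 - -12\right) q{\left(6 \cdot 3 + 2 \right)} = \left(14 - -12\right) \sqrt{7 + \left(6 \cdot 3 + 2\right)} = \left(14 + 12\right) \sqrt{7 + \left(18 + 2\right)} = 26 \sqrt{7 + 20} = 26 \sqrt{27} = 26 \cdot 3 \sqrt{3} = 78 \sqrt{3}$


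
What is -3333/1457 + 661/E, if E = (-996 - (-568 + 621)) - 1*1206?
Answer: -8478992/3285535 ≈ -2.5807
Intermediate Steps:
E = -2255 (E = (-996 - 1*53) - 1206 = (-996 - 53) - 1206 = -1049 - 1206 = -2255)
-3333/1457 + 661/E = -3333/1457 + 661/(-2255) = -3333*1/1457 + 661*(-1/2255) = -3333/1457 - 661/2255 = -8478992/3285535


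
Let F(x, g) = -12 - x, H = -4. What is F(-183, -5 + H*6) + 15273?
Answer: 15444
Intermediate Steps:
F(-183, -5 + H*6) + 15273 = (-12 - 1*(-183)) + 15273 = (-12 + 183) + 15273 = 171 + 15273 = 15444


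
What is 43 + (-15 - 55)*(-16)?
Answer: 1163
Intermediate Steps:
43 + (-15 - 55)*(-16) = 43 - 70*(-16) = 43 + 1120 = 1163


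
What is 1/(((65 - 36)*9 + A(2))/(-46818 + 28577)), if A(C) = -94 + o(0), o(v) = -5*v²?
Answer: -18241/167 ≈ -109.23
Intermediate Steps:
A(C) = -94 (A(C) = -94 - 5*0² = -94 - 5*0 = -94 + 0 = -94)
1/(((65 - 36)*9 + A(2))/(-46818 + 28577)) = 1/(((65 - 36)*9 - 94)/(-46818 + 28577)) = 1/((29*9 - 94)/(-18241)) = 1/((261 - 94)*(-1/18241)) = 1/(167*(-1/18241)) = 1/(-167/18241) = -18241/167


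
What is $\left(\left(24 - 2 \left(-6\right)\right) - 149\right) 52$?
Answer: $-5876$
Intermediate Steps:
$\left(\left(24 - 2 \left(-6\right)\right) - 149\right) 52 = \left(\left(24 - -12\right) - 149\right) 52 = \left(\left(24 + 12\right) - 149\right) 52 = \left(36 - 149\right) 52 = \left(-113\right) 52 = -5876$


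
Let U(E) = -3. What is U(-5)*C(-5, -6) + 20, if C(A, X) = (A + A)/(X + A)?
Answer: 190/11 ≈ 17.273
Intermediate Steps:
C(A, X) = 2*A/(A + X) (C(A, X) = (2*A)/(A + X) = 2*A/(A + X))
U(-5)*C(-5, -6) + 20 = -6*(-5)/(-5 - 6) + 20 = -6*(-5)/(-11) + 20 = -6*(-5)*(-1)/11 + 20 = -3*10/11 + 20 = -30/11 + 20 = 190/11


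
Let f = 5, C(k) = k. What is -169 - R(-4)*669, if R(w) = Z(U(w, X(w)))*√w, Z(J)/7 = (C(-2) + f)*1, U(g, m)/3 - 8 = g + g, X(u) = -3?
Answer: -169 - 28098*I ≈ -169.0 - 28098.0*I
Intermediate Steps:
U(g, m) = 24 + 6*g (U(g, m) = 24 + 3*(g + g) = 24 + 3*(2*g) = 24 + 6*g)
Z(J) = 21 (Z(J) = 7*((-2 + 5)*1) = 7*(3*1) = 7*3 = 21)
R(w) = 21*√w
-169 - R(-4)*669 = -169 - 21*√(-4)*669 = -169 - 21*2*I*669 = -169 - 42*I*669 = -169 - 28098*I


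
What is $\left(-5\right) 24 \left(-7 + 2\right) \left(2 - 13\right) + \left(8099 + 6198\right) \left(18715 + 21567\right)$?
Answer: $575905154$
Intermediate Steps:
$\left(-5\right) 24 \left(-7 + 2\right) \left(2 - 13\right) + \left(8099 + 6198\right) \left(18715 + 21567\right) = - 120 \left(\left(-5\right) \left(-11\right)\right) + 14297 \cdot 40282 = \left(-120\right) 55 + 575911754 = -6600 + 575911754 = 575905154$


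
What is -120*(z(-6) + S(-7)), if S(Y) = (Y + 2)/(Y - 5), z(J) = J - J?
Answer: -50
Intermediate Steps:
z(J) = 0
S(Y) = (2 + Y)/(-5 + Y)
-120*(z(-6) + S(-7)) = -120*(0 + (2 - 7)/(-5 - 7)) = -120*(0 - 5/(-12)) = -120*(0 - 1/12*(-5)) = -120*(0 + 5/12) = -120*5/12 = -50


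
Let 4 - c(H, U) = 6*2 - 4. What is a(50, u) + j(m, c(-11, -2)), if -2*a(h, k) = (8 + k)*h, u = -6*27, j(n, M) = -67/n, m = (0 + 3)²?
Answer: 34583/9 ≈ 3842.6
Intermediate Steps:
c(H, U) = -4 (c(H, U) = 4 - (6*2 - 4) = 4 - (12 - 4) = 4 - 1*8 = 4 - 8 = -4)
m = 9 (m = 3² = 9)
u = -162
a(h, k) = -h*(8 + k)/2 (a(h, k) = -(8 + k)*h/2 = -h*(8 + k)/2)
a(50, u) + j(m, c(-11, -2)) = -½*50*(8 - 162) - 67/9 = -½*50*(-154) - 67*⅑ = 3850 - 67/9 = 34583/9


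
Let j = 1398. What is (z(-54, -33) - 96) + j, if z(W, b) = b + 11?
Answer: 1280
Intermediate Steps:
z(W, b) = 11 + b
(z(-54, -33) - 96) + j = ((11 - 33) - 96) + 1398 = (-22 - 96) + 1398 = -118 + 1398 = 1280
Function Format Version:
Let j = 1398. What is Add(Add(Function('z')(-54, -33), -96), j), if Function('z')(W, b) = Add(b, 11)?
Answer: 1280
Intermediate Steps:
Function('z')(W, b) = Add(11, b)
Add(Add(Function('z')(-54, -33), -96), j) = Add(Add(Add(11, -33), -96), 1398) = Add(Add(-22, -96), 1398) = Add(-118, 1398) = 1280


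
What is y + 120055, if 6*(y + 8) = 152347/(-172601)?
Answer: 9563172395/79662 ≈ 1.2005e+5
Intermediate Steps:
y = -649015/79662 (y = -8 + (152347/(-172601))/6 = -8 + (152347*(-1/172601))/6 = -8 + (1/6)*(-11719/13277) = -8 - 11719/79662 = -649015/79662 ≈ -8.1471)
y + 120055 = -649015/79662 + 120055 = 9563172395/79662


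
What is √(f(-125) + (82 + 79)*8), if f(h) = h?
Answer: √1163 ≈ 34.103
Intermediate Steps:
√(f(-125) + (82 + 79)*8) = √(-125 + (82 + 79)*8) = √(-125 + 161*8) = √(-125 + 1288) = √1163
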